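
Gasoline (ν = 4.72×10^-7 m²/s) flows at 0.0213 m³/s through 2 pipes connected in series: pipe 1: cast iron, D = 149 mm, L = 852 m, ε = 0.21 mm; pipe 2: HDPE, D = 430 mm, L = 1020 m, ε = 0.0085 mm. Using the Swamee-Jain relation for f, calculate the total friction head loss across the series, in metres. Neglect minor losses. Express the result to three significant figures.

Pipe 1: V = 1.222 m/s, Re = 3.86×10^5, ε/D = 0.00141, f = 0.02212, h_1 = f(L/D)V²/2g = 9.621 m
Pipe 2: V = 0.1467 m/s, Re = 1.34×10^5, ε/D = 1.98×10^-5, f = 0.01697, h_2 = f(L/D)V²/2g = 0.04414 m
Series → Q common, losses add: H = Σh = 9.665 m

H ≈ 9.66 m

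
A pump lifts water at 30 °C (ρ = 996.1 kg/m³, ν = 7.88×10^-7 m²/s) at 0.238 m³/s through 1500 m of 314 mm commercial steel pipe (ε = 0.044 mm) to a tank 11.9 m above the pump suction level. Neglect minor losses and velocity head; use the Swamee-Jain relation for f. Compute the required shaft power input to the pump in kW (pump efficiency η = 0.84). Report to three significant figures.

V = 4Q/(πD²) = 3.073 m/s; Re = 1.22×10^6; ε/D = 1.40×10^-4; f = 0.01387
h_f = f(L/D)V²/2g = 31.91 m
Total head H = z + h_f = 11.9 + 31.91 = 43.81 m
P_hyd = ρgQH = 996.1·9.81·0.238·43.81 = 101.9 kW
P_shaft = P_hyd/η = 101.9/0.84 = 121.3 kW

P_shaft ≈ 121 kW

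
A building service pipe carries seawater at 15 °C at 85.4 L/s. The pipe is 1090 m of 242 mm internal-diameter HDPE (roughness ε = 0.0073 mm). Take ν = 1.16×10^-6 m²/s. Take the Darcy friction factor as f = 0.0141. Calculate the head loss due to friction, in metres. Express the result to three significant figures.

h_f ≈ 11.2 m

V = 4Q/(πD²) = 4·0.0854/(π·0.242²) = 1.857 m/s
h_f = f(L/D)V²/(2g) = 0.01410·(1090/0.242)·1.857²/(2·9.81) = 11.16 m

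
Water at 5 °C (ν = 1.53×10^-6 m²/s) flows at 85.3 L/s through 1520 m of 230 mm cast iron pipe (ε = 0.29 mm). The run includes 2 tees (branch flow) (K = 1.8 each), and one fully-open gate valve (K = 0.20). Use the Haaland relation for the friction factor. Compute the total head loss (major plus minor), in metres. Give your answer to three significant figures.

V = 4Q/(πD²) = 2.053 m/s; V²/2g = 0.2148 m
Re = 3.09×10^5, ε/D = 0.00126 → f = 0.02154 (Haaland)
Major: h_f = f(L/D)·V²/2g = 0.02154·6609·0.2148 = 30.58 m
Minor: ΣK = 3.80; h_m = ΣK·V²/2g = 0.8164 m
Total H_L = 30.58 + 0.8164 = 31.40 m

H_L ≈ 31.4 m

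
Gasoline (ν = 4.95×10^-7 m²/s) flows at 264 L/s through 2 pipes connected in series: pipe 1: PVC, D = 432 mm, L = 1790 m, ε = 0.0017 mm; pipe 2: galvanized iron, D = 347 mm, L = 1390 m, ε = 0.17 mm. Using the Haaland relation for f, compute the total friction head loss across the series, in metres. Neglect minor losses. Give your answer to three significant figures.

Pipe 1: V = 1.801 m/s, Re = 1.57×10^6, ε/D = 3.94×10^-6, f = 0.01084, h_1 = f(L/D)V²/2g = 7.429 m
Pipe 2: V = 2.792 m/s, Re = 1.96×10^6, ε/D = 4.90×10^-4, f = 0.01689, h_2 = f(L/D)V²/2g = 26.87 m
Series → Q common, losses add: H = Σh = 34.30 m

H ≈ 34.3 m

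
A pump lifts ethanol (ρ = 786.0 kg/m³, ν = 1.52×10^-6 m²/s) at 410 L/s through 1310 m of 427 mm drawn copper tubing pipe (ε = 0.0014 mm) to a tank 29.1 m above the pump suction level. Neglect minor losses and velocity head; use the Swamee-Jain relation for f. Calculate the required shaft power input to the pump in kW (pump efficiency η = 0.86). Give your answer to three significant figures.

V = 4Q/(πD²) = 2.863 m/s; Re = 8.04×10^5; ε/D = 3.28×10^-6; f = 0.01212
h_f = f(L/D)V²/2g = 15.53 m
Total head H = z + h_f = 29.1 + 15.53 = 44.63 m
P_hyd = ρgQH = 786.0·9.81·0.410·44.63 = 141.1 kW
P_shaft = P_hyd/η = 141.1/0.86 = 164.1 kW

P_shaft ≈ 164 kW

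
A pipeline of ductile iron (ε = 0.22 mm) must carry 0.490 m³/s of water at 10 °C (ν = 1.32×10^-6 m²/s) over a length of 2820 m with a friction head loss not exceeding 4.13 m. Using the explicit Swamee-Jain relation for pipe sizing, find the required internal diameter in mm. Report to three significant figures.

D ≈ 749 mm

Swamee-Jain (Type III): D = 0.66·[ε^1.25·(LQ²/(gh_f))^4.75 + ν·Q^9.4·(L/(gh_f))^5.2]^0.04
LQ²/(gh_f) = 16.71; L/(gh_f) = 69.60
Term 1 = ε^1.25·(…)^4.75 = 17.3; Term 2 = ν·Q^9.4·(…)^5.2 = 6.17
D = 0.66·(17.3 + 6.17)^0.04 = 0.7488 m = 749 mm
Check: V = 1.11 m/s, Re = 6.31×10^5, f = 0.01608, h_f = 3.82 m ≈ 4.13 m ✓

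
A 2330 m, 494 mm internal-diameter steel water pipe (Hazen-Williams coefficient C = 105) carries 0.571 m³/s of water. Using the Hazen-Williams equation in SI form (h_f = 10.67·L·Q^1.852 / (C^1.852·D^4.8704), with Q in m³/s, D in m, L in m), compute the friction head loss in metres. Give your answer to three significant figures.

h_f = 10.67·2330·0.571^1.852 / (105^1.852·0.494^4.8704) = 49.34 m

h_f ≈ 49.3 m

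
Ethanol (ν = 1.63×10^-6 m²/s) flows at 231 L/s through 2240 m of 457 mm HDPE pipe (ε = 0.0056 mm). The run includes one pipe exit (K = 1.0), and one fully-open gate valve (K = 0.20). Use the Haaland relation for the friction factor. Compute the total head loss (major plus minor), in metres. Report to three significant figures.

V = 4Q/(πD²) = 1.408 m/s; V²/2g = 0.1011 m
Re = 3.95×10^5, ε/D = 1.23×10^-5 → f = 0.01375 (Haaland)
Major: h_f = f(L/D)·V²/2g = 0.01375·4902·0.1011 = 6.813 m
Minor: ΣK = 1.20; h_m = ΣK·V²/2g = 0.1213 m
Total H_L = 6.813 + 0.1213 = 6.935 m

H_L ≈ 6.93 m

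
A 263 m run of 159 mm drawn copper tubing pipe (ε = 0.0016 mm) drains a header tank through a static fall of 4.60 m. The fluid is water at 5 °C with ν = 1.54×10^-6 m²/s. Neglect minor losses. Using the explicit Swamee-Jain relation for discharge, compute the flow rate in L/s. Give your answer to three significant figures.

Swamee-Jain (Type II): Q = -0.965·√(gD⁵h_f/L)·ln[ε/(3.7D) + √(3.17ν²L/(gD³h_f))]
√(gD⁵h_f/L) = √(9.81·0.159⁵·4.60/263) = 0.004176
ε/(3.7D) = 2.72×10^-6; √(3.17ν²L/(gD³h_f)) = 1.04×10^-4
Q = -0.965·0.004176·ln(1.071×10^-4) = 0.03684 m³/s
Check: V = 1.86 m/s, Re = 1.92×10^5, f = 0.01575, h_f = 4.57 m ≈ 4.60 m ✓

Q ≈ 36.8 L/s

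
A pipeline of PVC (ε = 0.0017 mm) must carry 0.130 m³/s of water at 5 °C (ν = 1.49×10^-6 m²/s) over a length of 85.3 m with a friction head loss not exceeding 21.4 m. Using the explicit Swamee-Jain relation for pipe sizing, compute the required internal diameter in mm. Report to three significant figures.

D ≈ 149 mm

Swamee-Jain (Type III): D = 0.66·[ε^1.25·(LQ²/(gh_f))^4.75 + ν·Q^9.4·(L/(gh_f))^5.2]^0.04
LQ²/(gh_f) = 0.006867; L/(gh_f) = 0.4063
Term 1 = ε^1.25·(…)^4.75 = 3.26×10^-18; Term 2 = ν·Q^9.4·(…)^5.2 = 6.46×10^-17
D = 0.66·(3.26×10^-18 + 6.46×10^-17)^0.04 = 0.1489 m = 149 mm
Check: V = 7.47 m/s, Re = 7.46×10^5, f = 0.01244, h_f = 20.3 m ≈ 21.4 m ✓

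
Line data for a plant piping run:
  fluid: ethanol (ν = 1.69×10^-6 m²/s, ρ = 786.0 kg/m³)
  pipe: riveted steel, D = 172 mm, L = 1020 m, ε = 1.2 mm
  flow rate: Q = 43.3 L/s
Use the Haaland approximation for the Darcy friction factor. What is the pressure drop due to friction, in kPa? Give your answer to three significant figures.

V = 4Q/(πD²) = 4·0.0433/(π·0.172²) = 1.864 m/s
Re = VD/ν = 1.864·0.172/1.69×10^-6 = 1.90×10^5 → turbulent
ε/D = 1.2/172 = 0.00698
Haaland: f = 0.03411
h_f = f(L/D)V²/(2g) = 0.03411·(1020/0.172)·1.864²/(2·9.81) = 35.81 m
Δp = ρg·h_f = 786.0·9.81·35.81 = 276.1 kPa

Δp ≈ 276 kPa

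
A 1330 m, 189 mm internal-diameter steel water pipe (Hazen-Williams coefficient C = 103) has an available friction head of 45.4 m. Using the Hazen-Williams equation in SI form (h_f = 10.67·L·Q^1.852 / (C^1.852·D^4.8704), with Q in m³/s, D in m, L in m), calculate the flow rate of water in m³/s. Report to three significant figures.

Rearranging: Q = [h_f·C^1.852·D^4.8704 / (10.67·L)]^(1/1.852)
Q = [45.4·103^1.852·0.189^4.8704 / (10.67·1330)]^0.540 = 0.05793 m³/s

Q ≈ 0.0579 m³/s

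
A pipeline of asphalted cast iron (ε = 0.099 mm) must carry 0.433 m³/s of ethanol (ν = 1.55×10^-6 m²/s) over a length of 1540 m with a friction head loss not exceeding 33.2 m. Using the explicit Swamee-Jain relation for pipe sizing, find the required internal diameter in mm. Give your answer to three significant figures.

Swamee-Jain (Type III): D = 0.66·[ε^1.25·(LQ²/(gh_f))^4.75 + ν·Q^9.4·(L/(gh_f))^5.2]^0.04
LQ²/(gh_f) = 0.8865; L/(gh_f) = 4.728
Term 1 = ε^1.25·(…)^4.75 = 5.57×10^-6; Term 2 = ν·Q^9.4·(…)^5.2 = 1.91×10^-6
D = 0.66·(5.57×10^-6 + 1.91×10^-6)^0.04 = 0.4116 m = 412 mm
Check: V = 3.25 m/s, Re = 8.64×10^5, f = 0.01531, h_f = 30.9 m ≈ 33.2 m ✓

D ≈ 412 mm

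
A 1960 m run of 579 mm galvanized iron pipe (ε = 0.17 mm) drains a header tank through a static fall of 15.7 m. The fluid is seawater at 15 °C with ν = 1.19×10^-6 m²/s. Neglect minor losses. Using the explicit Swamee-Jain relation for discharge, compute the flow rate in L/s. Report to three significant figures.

Q ≈ 638 L/s

Swamee-Jain (Type II): Q = -0.965·√(gD⁵h_f/L)·ln[ε/(3.7D) + √(3.17ν²L/(gD³h_f))]
√(gD⁵h_f/L) = √(9.81·0.579⁵·15.7/1960) = 0.07151
ε/(3.7D) = 7.94×10^-5; √(3.17ν²L/(gD³h_f)) = 1.72×10^-5
Q = -0.965·0.07151·ln(9.651×10^-5) = 0.6380 m³/s
Check: V = 2.42 m/s, Re = 1.18×10^6, f = 0.01559, h_f = 15.8 m ≈ 15.7 m ✓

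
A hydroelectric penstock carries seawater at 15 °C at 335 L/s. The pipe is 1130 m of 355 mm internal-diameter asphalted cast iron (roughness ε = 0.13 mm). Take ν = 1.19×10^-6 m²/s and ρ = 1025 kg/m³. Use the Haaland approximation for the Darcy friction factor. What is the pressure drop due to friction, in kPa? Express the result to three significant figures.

Δp ≈ 302 kPa

V = 4Q/(πD²) = 4·0.335/(π·0.355²) = 3.385 m/s
Re = VD/ν = 3.385·0.355/1.19×10^-6 = 1.01×10^6 → turbulent
ε/D = 0.13/355 = 3.66×10^-4
Haaland: f = 0.01617
h_f = f(L/D)V²/(2g) = 0.01617·(1130/0.355)·3.385²/(2·9.81) = 30.05 m
Δp = ρg·h_f = 1025·9.81·30.05 = 302.1 kPa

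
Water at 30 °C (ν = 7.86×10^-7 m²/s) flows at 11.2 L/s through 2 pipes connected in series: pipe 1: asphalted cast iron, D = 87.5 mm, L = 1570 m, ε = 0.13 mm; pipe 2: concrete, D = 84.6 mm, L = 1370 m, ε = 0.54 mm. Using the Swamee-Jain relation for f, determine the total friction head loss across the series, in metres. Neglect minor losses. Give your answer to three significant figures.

H ≈ 182 m

Pipe 1: V = 1.863 m/s, Re = 2.07×10^5, ε/D = 0.00149, f = 0.02289, h_1 = f(L/D)V²/2g = 72.62 m
Pipe 2: V = 1.992 m/s, Re = 2.14×10^5, ε/D = 0.00638, f = 0.03328, h_2 = f(L/D)V²/2g = 109.0 m
Series → Q common, losses add: H = Σh = 181.7 m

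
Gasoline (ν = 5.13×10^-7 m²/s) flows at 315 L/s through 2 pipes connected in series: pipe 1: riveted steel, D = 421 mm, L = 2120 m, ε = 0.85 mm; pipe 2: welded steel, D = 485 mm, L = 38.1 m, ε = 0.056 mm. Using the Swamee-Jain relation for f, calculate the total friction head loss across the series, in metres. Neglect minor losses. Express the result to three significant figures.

H ≈ 31.2 m

Pipe 1: V = 2.263 m/s, Re = 1.86×10^6, ε/D = 0.00202, f = 0.02363, h_1 = f(L/D)V²/2g = 31.05 m
Pipe 2: V = 1.705 m/s, Re = 1.61×10^6, ε/D = 1.15×10^-4, f = 0.01329, h_2 = f(L/D)V²/2g = 0.1547 m
Series → Q common, losses add: H = Σh = 31.21 m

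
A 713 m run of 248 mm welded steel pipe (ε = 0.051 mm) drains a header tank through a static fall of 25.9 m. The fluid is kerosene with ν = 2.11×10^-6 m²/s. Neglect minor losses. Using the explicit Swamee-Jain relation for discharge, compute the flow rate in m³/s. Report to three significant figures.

Q ≈ 0.161 m³/s

Swamee-Jain (Type II): Q = -0.965·√(gD⁵h_f/L)·ln[ε/(3.7D) + √(3.17ν²L/(gD³h_f))]
√(gD⁵h_f/L) = √(9.81·0.248⁵·25.9/713) = 0.01828
ε/(3.7D) = 5.56×10^-5; √(3.17ν²L/(gD³h_f)) = 5.10×10^-5
Q = -0.965·0.01828·ln(1.065×10^-4) = 0.1614 m³/s
Check: V = 3.34 m/s, Re = 3.93×10^5, f = 0.01591, h_f = 26.0 m ≈ 25.9 m ✓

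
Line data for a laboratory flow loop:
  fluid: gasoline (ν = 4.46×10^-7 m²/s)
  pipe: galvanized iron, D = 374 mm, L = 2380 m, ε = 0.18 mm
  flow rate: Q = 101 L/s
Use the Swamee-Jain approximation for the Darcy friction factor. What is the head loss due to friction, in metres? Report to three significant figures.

h_f ≈ 4.75 m

V = 4Q/(πD²) = 4·0.101/(π·0.374²) = 0.9194 m/s
Re = VD/ν = 0.9194·0.374/4.46×10^-7 = 7.71×10^5 → turbulent
ε/D = 0.18/374 = 4.81×10^-4
Swamee-Jain: f = 0.01732
h_f = f(L/D)V²/(2g) = 0.01732·(2380/0.374)·0.9194²/(2·9.81) = 4.749 m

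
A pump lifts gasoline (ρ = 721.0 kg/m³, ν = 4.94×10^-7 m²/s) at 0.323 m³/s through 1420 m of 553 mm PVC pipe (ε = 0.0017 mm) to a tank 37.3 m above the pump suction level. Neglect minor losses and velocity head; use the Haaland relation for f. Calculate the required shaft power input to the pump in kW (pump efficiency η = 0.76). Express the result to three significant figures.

P_shaft ≈ 120 kW

V = 4Q/(πD²) = 1.345 m/s; Re = 1.51×10^6; ε/D = 3.07×10^-6; f = 0.01090
h_f = f(L/D)V²/2g = 2.579 m
Total head H = z + h_f = 37.3 + 2.579 = 39.88 m
P_hyd = ρgQH = 721.0·9.81·0.323·39.88 = 91.11 kW
P_shaft = P_hyd/η = 91.11/0.76 = 119.9 kW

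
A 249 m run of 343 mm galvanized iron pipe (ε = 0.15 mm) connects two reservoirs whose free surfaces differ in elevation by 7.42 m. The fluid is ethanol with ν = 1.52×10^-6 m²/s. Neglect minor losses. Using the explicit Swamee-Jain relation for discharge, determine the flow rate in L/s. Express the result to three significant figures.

Q ≈ 318 L/s

Swamee-Jain (Type II): Q = -0.965·√(gD⁵h_f/L)·ln[ε/(3.7D) + √(3.17ν²L/(gD³h_f))]
√(gD⁵h_f/L) = √(9.81·0.343⁵·7.42/249) = 0.03725
ε/(3.7D) = 1.18×10^-4; √(3.17ν²L/(gD³h_f)) = 2.49×10^-5
Q = -0.965·0.03725·ln(1.431×10^-4) = 0.3182 m³/s
Check: V = 3.44 m/s, Re = 7.77×10^5, f = 0.01702, h_f = 7.47 m ≈ 7.42 m ✓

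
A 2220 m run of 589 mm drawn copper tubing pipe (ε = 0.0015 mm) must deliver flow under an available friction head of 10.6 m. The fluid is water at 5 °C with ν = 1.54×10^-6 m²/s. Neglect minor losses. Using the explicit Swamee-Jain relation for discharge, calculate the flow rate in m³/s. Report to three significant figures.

Q ≈ 0.582 m³/s

Swamee-Jain (Type II): Q = -0.965·√(gD⁵h_f/L)·ln[ε/(3.7D) + √(3.17ν²L/(gD³h_f))]
√(gD⁵h_f/L) = √(9.81·0.589⁵·10.6/2220) = 0.05762
ε/(3.7D) = 6.88×10^-7; √(3.17ν²L/(gD³h_f)) = 2.80×10^-5
Q = -0.965·0.05762·ln(2.871×10^-5) = 0.5815 m³/s
Check: V = 2.13 m/s, Re = 8.16×10^5, f = 0.01207, h_f = 10.6 m ≈ 10.6 m ✓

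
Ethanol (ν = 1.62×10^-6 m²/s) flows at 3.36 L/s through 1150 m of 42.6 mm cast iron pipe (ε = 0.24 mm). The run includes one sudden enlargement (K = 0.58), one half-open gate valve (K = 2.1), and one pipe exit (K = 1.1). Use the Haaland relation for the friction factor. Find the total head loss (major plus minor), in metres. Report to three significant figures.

H_L ≈ 252 m

V = 4Q/(πD²) = 2.357 m/s; V²/2g = 0.2832 m
Re = 6.20×10^4, ε/D = 0.00563 → f = 0.03281 (Haaland)
Major: h_f = f(L/D)·V²/2g = 0.03281·26995·0.2832 = 250.9 m
Minor: ΣK = 3.78; h_m = ΣK·V²/2g = 1.071 m
Total H_L = 250.9 + 1.071 = 252.0 m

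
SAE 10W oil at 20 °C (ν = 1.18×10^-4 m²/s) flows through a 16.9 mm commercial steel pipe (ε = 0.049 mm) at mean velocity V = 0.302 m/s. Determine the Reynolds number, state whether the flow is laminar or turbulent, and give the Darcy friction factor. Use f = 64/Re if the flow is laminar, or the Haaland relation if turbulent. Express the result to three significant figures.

Re = VD/ν = 0.3020·0.0169/1.18×10^-4 = 43.3
Re < 2300 → laminar → f = 64/Re = 1.480

Re ≈ 43.3; laminar; f = 64/Re ≈ 1.48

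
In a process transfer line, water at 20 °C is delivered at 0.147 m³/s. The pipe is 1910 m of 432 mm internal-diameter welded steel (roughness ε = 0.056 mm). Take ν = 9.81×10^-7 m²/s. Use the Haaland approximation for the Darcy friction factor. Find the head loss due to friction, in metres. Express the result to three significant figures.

h_f ≈ 3.35 m

V = 4Q/(πD²) = 4·0.147/(π·0.432²) = 1.003 m/s
Re = VD/ν = 1.003·0.432/9.81×10^-7 = 4.42×10^5 → turbulent
ε/D = 0.056/432 = 1.30×10^-4
Haaland: f = 0.01478
h_f = f(L/D)V²/(2g) = 0.01478·(1910/0.432)·1.003²/(2·9.81) = 3.351 m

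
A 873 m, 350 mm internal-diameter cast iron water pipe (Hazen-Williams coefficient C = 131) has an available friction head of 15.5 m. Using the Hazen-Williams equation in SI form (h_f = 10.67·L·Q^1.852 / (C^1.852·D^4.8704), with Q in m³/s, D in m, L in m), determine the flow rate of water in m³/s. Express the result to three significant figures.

Q ≈ 0.262 m³/s

Rearranging: Q = [h_f·C^1.852·D^4.8704 / (10.67·L)]^(1/1.852)
Q = [15.5·131^1.852·0.350^4.8704 / (10.67·873)]^0.540 = 0.2617 m³/s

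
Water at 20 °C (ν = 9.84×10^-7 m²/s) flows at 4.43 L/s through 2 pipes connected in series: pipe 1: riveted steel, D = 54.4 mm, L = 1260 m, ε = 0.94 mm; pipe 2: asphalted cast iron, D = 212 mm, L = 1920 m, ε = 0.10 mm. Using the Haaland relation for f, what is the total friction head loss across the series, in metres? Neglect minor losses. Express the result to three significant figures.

Pipe 1: V = 1.906 m/s, Re = 1.05×10^5, ε/D = 0.0173, f = 0.04650, h_1 = f(L/D)V²/2g = 199.4 m
Pipe 2: V = 0.1255 m/s, Re = 2.70×10^4, ε/D = 4.72×10^-4, f = 0.02492, h_2 = f(L/D)V²/2g = 0.1812 m
Series → Q common, losses add: H = Σh = 199.6 m

H ≈ 200 m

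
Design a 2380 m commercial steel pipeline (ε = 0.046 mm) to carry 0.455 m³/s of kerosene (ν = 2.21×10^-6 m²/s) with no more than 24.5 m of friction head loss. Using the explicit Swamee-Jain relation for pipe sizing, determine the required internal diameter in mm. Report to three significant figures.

Swamee-Jain (Type III): D = 0.66·[ε^1.25·(LQ²/(gh_f))^4.75 + ν·Q^9.4·(L/(gh_f))^5.2]^0.04
LQ²/(gh_f) = 2.050; L/(gh_f) = 9.902
Term 1 = ε^1.25·(…)^4.75 = 1.15×10^-4; Term 2 = ν·Q^9.4·(…)^5.2 = 2.03×10^-4
D = 0.66·(1.15×10^-4 + 2.03×10^-4)^0.04 = 0.4782 m = 478 mm
Check: V = 2.53 m/s, Re = 5.48×10^5, f = 0.01427, h_f = 23.2 m ≈ 24.5 m ✓

D ≈ 478 mm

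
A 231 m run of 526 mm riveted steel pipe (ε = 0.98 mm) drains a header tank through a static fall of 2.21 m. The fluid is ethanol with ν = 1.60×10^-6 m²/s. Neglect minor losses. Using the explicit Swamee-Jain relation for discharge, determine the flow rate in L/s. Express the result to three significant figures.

Swamee-Jain (Type II): Q = -0.965·√(gD⁵h_f/L)·ln[ε/(3.7D) + √(3.17ν²L/(gD³h_f))]
√(gD⁵h_f/L) = √(9.81·0.526⁵·2.21/231) = 0.06147
ε/(3.7D) = 5.04×10^-4; √(3.17ν²L/(gD³h_f)) = 2.44×10^-5
Q = -0.965·0.06147·ln(5.279×10^-4) = 0.4477 m³/s
Check: V = 2.06 m/s, Re = 6.77×10^5, f = 0.02337, h_f = 2.22 m ≈ 2.21 m ✓

Q ≈ 448 L/s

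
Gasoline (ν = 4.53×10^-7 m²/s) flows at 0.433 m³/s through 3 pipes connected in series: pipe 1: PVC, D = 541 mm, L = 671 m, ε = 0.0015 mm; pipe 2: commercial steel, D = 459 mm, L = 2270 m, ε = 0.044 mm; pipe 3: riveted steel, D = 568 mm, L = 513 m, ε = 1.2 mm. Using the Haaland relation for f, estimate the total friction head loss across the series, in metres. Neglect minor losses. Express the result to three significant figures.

Pipe 1: V = 1.884 m/s, Re = 2.25×10^6, ε/D = 2.77×10^-6, f = 0.01024, h_1 = f(L/D)V²/2g = 2.296 m
Pipe 2: V = 2.617 m/s, Re = 2.65×10^6, ε/D = 9.59×10^-5, f = 0.01249, h_2 = f(L/D)V²/2g = 21.57 m
Pipe 3: V = 1.709 m/s, Re = 2.14×10^6, ε/D = 0.00211, f = 0.02389, h_3 = f(L/D)V²/2g = 3.211 m
Series → Q common, losses add: H = Σh = 27.07 m

H ≈ 27.1 m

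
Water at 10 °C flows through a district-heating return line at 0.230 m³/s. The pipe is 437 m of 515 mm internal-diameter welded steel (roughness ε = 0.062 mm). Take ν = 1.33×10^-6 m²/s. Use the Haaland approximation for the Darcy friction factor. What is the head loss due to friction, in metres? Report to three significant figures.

h_f ≈ 0.777 m

V = 4Q/(πD²) = 4·0.230/(π·0.515²) = 1.104 m/s
Re = VD/ν = 1.104·0.515/1.33×10^-6 = 4.28×10^5 → turbulent
ε/D = 0.062/515 = 1.20×10^-4
Haaland: f = 0.01474
h_f = f(L/D)V²/(2g) = 0.01474·(437/0.515)·1.104²/(2·9.81) = 0.7773 m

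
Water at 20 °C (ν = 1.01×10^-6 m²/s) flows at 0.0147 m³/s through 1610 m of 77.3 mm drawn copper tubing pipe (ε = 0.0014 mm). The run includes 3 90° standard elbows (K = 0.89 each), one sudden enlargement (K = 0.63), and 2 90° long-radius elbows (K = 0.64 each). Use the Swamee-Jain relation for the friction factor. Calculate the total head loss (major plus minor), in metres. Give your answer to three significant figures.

V = 4Q/(πD²) = 3.132 m/s; V²/2g = 0.5001 m
Re = 2.40×10^5, ε/D = 1.81×10^-5 → f = 0.01518 (Swamee-Jain)
Major: h_f = f(L/D)·V²/2g = 0.01518·20828·0.5001 = 158.1 m
Minor: ΣK = 4.58; h_m = ΣK·V²/2g = 2.290 m
Total H_L = 158.1 + 2.290 = 160.4 m

H_L ≈ 160 m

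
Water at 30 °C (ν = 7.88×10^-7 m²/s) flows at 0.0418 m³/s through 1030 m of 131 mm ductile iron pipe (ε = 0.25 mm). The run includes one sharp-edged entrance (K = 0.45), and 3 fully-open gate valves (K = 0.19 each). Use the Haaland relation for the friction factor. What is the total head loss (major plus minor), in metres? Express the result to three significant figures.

H_L ≈ 91.1 m

V = 4Q/(πD²) = 3.101 m/s; V²/2g = 0.4902 m
Re = 5.16×10^5, ε/D = 0.00191 → f = 0.02350 (Haaland)
Major: h_f = f(L/D)·V²/2g = 0.02350·7863·0.4902 = 90.58 m
Minor: ΣK = 1.02; h_m = ΣK·V²/2g = 0.5000 m
Total H_L = 90.58 + 0.5000 = 91.08 m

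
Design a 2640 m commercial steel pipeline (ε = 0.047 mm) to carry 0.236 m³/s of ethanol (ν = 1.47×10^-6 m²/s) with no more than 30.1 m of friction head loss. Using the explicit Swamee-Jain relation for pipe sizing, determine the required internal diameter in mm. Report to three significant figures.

D ≈ 362 mm

Swamee-Jain (Type III): D = 0.66·[ε^1.25·(LQ²/(gh_f))^4.75 + ν·Q^9.4·(L/(gh_f))^5.2]^0.04
LQ²/(gh_f) = 0.4980; L/(gh_f) = 8.941
Term 1 = ε^1.25·(…)^4.75 = 1.42×10^-7; Term 2 = ν·Q^9.4·(…)^5.2 = 1.66×10^-7
D = 0.66·(1.42×10^-7 + 1.66×10^-7)^0.04 = 0.3623 m = 362 mm
Check: V = 2.29 m/s, Re = 5.64×10^5, f = 0.01462, h_f = 28.5 m ≈ 30.1 m ✓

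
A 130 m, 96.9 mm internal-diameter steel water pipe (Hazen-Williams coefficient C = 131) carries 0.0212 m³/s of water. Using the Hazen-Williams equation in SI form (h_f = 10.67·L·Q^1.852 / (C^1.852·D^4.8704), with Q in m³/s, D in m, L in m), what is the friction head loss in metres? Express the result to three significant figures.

h_f = 10.67·130·0.0212^1.852 / (131^1.852·0.0969^4.8704) = 11.44 m

h_f ≈ 11.4 m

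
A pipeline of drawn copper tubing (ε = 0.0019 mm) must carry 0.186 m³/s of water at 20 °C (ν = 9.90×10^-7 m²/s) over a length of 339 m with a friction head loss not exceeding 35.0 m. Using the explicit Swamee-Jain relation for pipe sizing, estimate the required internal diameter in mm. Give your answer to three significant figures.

Swamee-Jain (Type III): D = 0.66·[ε^1.25·(LQ²/(gh_f))^4.75 + ν·Q^9.4·(L/(gh_f))^5.2]^0.04
LQ²/(gh_f) = 0.03416; L/(gh_f) = 0.9873
Term 1 = ε^1.25·(…)^4.75 = 7.63×10^-15; Term 2 = ν·Q^9.4·(…)^5.2 = 1.26×10^-13
D = 0.66·(7.63×10^-15 + 1.26×10^-13)^0.04 = 0.2016 m = 202 mm
Check: V = 5.82 m/s, Re = 1.19×10^6, f = 0.01154, h_f = 33.5 m ≈ 35.0 m ✓

D ≈ 202 mm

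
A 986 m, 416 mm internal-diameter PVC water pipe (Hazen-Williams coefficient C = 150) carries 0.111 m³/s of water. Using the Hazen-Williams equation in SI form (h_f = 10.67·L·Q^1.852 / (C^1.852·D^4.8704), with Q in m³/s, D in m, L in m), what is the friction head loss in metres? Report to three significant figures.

h_f ≈ 1.20 m

h_f = 10.67·986·0.111^1.852 / (150^1.852·0.416^4.8704) = 1.200 m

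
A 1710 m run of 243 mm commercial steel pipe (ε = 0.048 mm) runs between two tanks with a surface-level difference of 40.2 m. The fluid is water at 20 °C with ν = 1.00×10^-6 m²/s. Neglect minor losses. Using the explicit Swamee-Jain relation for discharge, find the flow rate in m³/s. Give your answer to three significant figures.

Q ≈ 0.127 m³/s

Swamee-Jain (Type II): Q = -0.965·√(gD⁵h_f/L)·ln[ε/(3.7D) + √(3.17ν²L/(gD³h_f))]
√(gD⁵h_f/L) = √(9.81·0.243⁵·40.2/1710) = 0.01398
ε/(3.7D) = 5.34×10^-5; √(3.17ν²L/(gD³h_f)) = 3.10×10^-5
Q = -0.965·0.01398·ln(8.434×10^-5) = 0.1265 m³/s
Check: V = 2.73 m/s, Re = 6.63×10^5, f = 0.01514, h_f = 40.4 m ≈ 40.2 m ✓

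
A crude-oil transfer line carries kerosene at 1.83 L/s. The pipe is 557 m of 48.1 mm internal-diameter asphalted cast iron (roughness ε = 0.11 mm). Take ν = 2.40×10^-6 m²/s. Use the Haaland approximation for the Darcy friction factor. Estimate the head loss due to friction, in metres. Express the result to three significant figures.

V = 4Q/(πD²) = 4·0.00183/(π·0.0481²) = 1.007 m/s
Re = VD/ν = 1.007·0.0481/2.40×10^-6 = 2.02×10^4 → turbulent
ε/D = 0.11/48.1 = 0.00229
Haaland: f = 0.02995
h_f = f(L/D)V²/(2g) = 0.02995·(557/0.0481)·1.007²/(2·9.81) = 17.93 m

h_f ≈ 17.9 m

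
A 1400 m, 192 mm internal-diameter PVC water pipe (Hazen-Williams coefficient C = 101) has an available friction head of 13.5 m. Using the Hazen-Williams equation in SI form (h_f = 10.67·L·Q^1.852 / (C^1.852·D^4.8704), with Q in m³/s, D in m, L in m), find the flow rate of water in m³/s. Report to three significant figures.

Q ≈ 0.0299 m³/s

Rearranging: Q = [h_f·C^1.852·D^4.8704 / (10.67·L)]^(1/1.852)
Q = [13.5·101^1.852·0.192^4.8704 / (10.67·1400)]^0.540 = 0.02992 m³/s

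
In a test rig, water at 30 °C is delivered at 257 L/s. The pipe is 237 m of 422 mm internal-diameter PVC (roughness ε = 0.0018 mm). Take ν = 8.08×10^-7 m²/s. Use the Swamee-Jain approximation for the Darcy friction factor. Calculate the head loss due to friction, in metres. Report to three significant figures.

V = 4Q/(πD²) = 4·0.257/(π·0.422²) = 1.837 m/s
Re = VD/ν = 1.837·0.422/8.08×10^-7 = 9.60×10^5 → turbulent
ε/D = 0.0018/422 = 4.27×10^-6
Swamee-Jain: f = 0.01179
h_f = f(L/D)V²/(2g) = 0.01179·(237/0.422)·1.837²/(2·9.81) = 1.140 m

h_f ≈ 1.14 m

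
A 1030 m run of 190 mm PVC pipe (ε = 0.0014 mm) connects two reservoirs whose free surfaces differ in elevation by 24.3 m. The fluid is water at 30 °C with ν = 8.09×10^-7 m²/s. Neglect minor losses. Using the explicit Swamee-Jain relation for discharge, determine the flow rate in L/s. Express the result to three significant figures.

Q ≈ 74.3 L/s

Swamee-Jain (Type II): Q = -0.965·√(gD⁵h_f/L)·ln[ε/(3.7D) + √(3.17ν²L/(gD³h_f))]
√(gD⁵h_f/L) = √(9.81·0.190⁵·24.3/1030) = 0.007570
ε/(3.7D) = 1.99×10^-6; √(3.17ν²L/(gD³h_f)) = 3.62×10^-5
Q = -0.965·0.007570·ln(3.814×10^-5) = 0.07432 m³/s
Check: V = 2.62 m/s, Re = 6.16×10^5, f = 0.01275, h_f = 24.2 m ≈ 24.3 m ✓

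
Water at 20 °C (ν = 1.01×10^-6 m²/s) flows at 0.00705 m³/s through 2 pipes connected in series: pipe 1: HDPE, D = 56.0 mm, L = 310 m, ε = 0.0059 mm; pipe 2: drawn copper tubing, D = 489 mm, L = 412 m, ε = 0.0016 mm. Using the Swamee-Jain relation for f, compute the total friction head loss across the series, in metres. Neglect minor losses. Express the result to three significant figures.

H ≈ 39.4 m

Pipe 1: V = 2.862 m/s, Re = 1.59×10^5, ε/D = 1.05×10^-4, f = 0.01705, h_1 = f(L/D)V²/2g = 39.42 m
Pipe 2: V = 0.03754 m/s, Re = 1.82×10^4, ε/D = 3.27×10^-6, f = 0.02645, h_2 = f(L/D)V²/2g = 0.001601 m
Series → Q common, losses add: H = Σh = 39.42 m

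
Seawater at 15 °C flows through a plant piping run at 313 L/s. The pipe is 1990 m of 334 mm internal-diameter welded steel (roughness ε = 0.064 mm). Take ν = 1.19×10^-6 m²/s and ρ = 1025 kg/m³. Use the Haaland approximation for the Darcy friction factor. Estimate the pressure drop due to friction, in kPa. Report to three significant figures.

V = 4Q/(πD²) = 4·0.313/(π·0.334²) = 3.572 m/s
Re = VD/ν = 3.572·0.334/1.19×10^-6 = 1.00×10^6 → turbulent
ε/D = 0.064/334 = 1.92×10^-4
Haaland: f = 0.01450
h_f = f(L/D)V²/(2g) = 0.01450·(1990/0.334)·3.572²/(2·9.81) = 56.21 m
Δp = ρg·h_f = 1025·9.81·56.21 = 565.2 kPa

Δp ≈ 565 kPa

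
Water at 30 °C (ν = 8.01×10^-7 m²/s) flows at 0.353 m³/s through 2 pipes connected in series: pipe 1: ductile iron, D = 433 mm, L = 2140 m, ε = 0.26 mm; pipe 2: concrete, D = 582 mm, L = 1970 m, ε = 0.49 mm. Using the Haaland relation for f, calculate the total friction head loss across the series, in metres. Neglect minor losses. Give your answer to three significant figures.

Pipe 1: V = 2.397 m/s, Re = 1.30×10^6, ε/D = 6.00×10^-4, f = 0.01774, h_1 = f(L/D)V²/2g = 25.68 m
Pipe 2: V = 1.327 m/s, Re = 9.64×10^5, ε/D = 8.42×10^-4, f = 0.01919, h_2 = f(L/D)V²/2g = 5.829 m
Series → Q common, losses add: H = Σh = 31.51 m

H ≈ 31.5 m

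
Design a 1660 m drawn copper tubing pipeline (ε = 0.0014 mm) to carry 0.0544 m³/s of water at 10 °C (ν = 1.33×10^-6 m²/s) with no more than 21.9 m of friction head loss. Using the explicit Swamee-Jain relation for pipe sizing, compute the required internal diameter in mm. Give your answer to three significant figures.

Swamee-Jain (Type III): D = 0.66·[ε^1.25·(LQ²/(gh_f))^4.75 + ν·Q^9.4·(L/(gh_f))^5.2]^0.04
LQ²/(gh_f) = 0.02287; L/(gh_f) = 7.727
Term 1 = ε^1.25·(…)^4.75 = 7.74×10^-16; Term 2 = ν·Q^9.4·(…)^5.2 = 7.18×10^-14
D = 0.66·(7.74×10^-16 + 7.18×10^-14)^0.04 = 0.1968 m = 197 mm
Check: V = 1.79 m/s, Re = 2.65×10^5, f = 0.01480, h_f = 20.4 m ≈ 21.9 m ✓

D ≈ 197 mm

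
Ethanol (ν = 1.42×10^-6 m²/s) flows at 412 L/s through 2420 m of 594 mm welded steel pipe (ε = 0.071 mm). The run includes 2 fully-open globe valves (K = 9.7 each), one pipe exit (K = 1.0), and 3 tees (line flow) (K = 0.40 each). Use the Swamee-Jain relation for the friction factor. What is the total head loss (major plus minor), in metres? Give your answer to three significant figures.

H_L ≈ 9.03 m

V = 4Q/(πD²) = 1.487 m/s; V²/2g = 0.1127 m
Re = 6.22×10^5, ε/D = 1.20×10^-4 → f = 0.01437 (Swamee-Jain)
Major: h_f = f(L/D)·V²/2g = 0.01437·4074·0.1127 = 6.593 m
Minor: ΣK = 21.6; h_m = ΣK·V²/2g = 2.433 m
Total H_L = 6.593 + 2.433 = 9.027 m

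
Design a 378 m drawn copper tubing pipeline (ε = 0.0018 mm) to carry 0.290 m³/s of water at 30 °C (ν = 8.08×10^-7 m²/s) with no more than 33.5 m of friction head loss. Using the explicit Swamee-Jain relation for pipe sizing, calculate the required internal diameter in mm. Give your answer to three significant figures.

Swamee-Jain (Type III): D = 0.66·[ε^1.25·(LQ²/(gh_f))^4.75 + ν·Q^9.4·(L/(gh_f))^5.2]^0.04
LQ²/(gh_f) = 0.09673; L/(gh_f) = 1.150
Term 1 = ε^1.25·(…)^4.75 = 1.00×10^-12; Term 2 = ν·Q^9.4·(…)^5.2 = 1.48×10^-11
D = 0.66·(1.00×10^-12 + 1.48×10^-11)^0.04 = 0.2441 m = 244 mm
Check: V = 6.20 m/s, Re = 1.87×10^6, f = 0.01074, h_f = 32.6 m ≈ 33.5 m ✓

D ≈ 244 mm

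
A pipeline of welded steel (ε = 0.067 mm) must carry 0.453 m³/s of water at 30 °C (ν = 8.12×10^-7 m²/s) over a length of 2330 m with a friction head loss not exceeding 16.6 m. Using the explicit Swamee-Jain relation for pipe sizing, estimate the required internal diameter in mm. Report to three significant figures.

D ≈ 509 mm

Swamee-Jain (Type III): D = 0.66·[ε^1.25·(LQ²/(gh_f))^4.75 + ν·Q^9.4·(L/(gh_f))^5.2]^0.04
LQ²/(gh_f) = 2.936; L/(gh_f) = 14.31
Term 1 = ε^1.25·(…)^4.75 = 0.00101; Term 2 = ν·Q^9.4·(…)^5.2 = 4.85×10^-4
D = 0.66·(0.00101 + 4.85×10^-4)^0.04 = 0.5088 m = 509 mm
Check: V = 2.23 m/s, Re = 1.40×10^6, f = 0.01365, h_f = 15.8 m ≈ 16.6 m ✓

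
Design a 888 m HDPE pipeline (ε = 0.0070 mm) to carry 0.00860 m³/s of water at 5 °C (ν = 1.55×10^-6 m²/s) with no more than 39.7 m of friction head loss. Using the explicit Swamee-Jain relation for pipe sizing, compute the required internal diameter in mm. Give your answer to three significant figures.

Swamee-Jain (Type III): D = 0.66·[ε^1.25·(LQ²/(gh_f))^4.75 + ν·Q^9.4·(L/(gh_f))^5.2]^0.04
LQ²/(gh_f) = 1.686×10^-4; L/(gh_f) = 2.280
Term 1 = ε^1.25·(…)^4.75 = 4.31×10^-25; Term 2 = ν·Q^9.4·(…)^5.2 = 4.32×10^-24
D = 0.66·(4.31×10^-25 + 4.32×10^-24)^0.04 = 0.07703 m = 77.0 mm
Check: V = 1.85 m/s, Re = 9.17×10^4, f = 0.01870, h_f = 37.4 m ≈ 39.7 m ✓

D ≈ 77.0 mm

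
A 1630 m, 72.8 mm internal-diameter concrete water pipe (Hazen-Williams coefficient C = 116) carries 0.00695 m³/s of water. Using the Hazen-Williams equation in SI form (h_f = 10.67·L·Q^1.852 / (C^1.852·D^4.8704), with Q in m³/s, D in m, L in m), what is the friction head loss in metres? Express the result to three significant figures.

h_f = 10.67·1630·0.00695^1.852 / (116^1.852·0.0728^4.8704) = 91.67 m

h_f ≈ 91.7 m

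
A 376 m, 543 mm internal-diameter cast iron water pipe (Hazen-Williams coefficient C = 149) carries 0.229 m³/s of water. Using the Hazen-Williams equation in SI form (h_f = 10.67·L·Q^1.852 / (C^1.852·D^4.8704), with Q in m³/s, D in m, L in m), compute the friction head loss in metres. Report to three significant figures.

h_f ≈ 0.484 m

h_f = 10.67·376·0.229^1.852 / (149^1.852·0.543^4.8704) = 0.4838 m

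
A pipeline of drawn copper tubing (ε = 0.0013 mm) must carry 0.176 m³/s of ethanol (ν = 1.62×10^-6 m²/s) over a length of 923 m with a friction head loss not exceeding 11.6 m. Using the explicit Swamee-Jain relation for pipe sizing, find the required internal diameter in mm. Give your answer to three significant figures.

Swamee-Jain (Type III): D = 0.66·[ε^1.25·(LQ²/(gh_f))^4.75 + ν·Q^9.4·(L/(gh_f))^5.2]^0.04
LQ²/(gh_f) = 0.2512; L/(gh_f) = 8.111
Term 1 = ε^1.25·(…)^4.75 = 6.21×10^-11; Term 2 = ν·Q^9.4·(…)^5.2 = 6.99×10^-9
D = 0.66·(6.21×10^-11 + 6.99×10^-9)^0.04 = 0.3115 m = 312 mm
Check: V = 2.31 m/s, Re = 4.44×10^5, f = 0.01344, h_f = 10.8 m ≈ 11.6 m ✓

D ≈ 312 mm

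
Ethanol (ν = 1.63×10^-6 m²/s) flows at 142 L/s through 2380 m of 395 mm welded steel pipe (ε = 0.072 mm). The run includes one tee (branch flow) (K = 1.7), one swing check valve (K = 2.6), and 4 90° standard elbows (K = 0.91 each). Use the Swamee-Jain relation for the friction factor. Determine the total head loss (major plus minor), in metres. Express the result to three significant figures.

H_L ≈ 7.26 m

V = 4Q/(πD²) = 1.159 m/s; V²/2g = 0.06844 m
Re = 2.81×10^5, ε/D = 1.82×10^-4 → f = 0.01629 (Swamee-Jain)
Major: h_f = f(L/D)·V²/2g = 0.01629·6025·0.06844 = 6.718 m
Minor: ΣK = 7.94; h_m = ΣK·V²/2g = 0.5434 m
Total H_L = 6.718 + 0.5434 = 7.261 m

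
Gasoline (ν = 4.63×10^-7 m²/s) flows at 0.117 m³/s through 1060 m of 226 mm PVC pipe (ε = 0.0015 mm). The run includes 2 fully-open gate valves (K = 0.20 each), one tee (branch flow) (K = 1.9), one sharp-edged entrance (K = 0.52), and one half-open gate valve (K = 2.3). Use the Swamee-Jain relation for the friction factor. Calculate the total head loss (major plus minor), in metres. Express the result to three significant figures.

H_L ≈ 24.9 m

V = 4Q/(πD²) = 2.917 m/s; V²/2g = 0.4336 m
Re = 1.42×10^6, ε/D = 6.64×10^-6 → f = 0.01115 (Swamee-Jain)
Major: h_f = f(L/D)·V²/2g = 0.01115·4690·0.4336 = 22.68 m
Minor: ΣK = 5.12; h_m = ΣK·V²/2g = 2.220 m
Total H_L = 22.68 + 2.220 = 24.90 m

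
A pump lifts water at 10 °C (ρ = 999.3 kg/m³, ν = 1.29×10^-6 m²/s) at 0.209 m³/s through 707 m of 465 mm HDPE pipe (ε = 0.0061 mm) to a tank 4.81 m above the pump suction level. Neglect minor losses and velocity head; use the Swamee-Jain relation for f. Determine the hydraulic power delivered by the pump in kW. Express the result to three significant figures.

V = 4Q/(πD²) = 1.231 m/s; Re = 4.44×10^5; ε/D = 1.31×10^-5; f = 0.01357
h_f = f(L/D)V²/2g = 1.593 m
Total head H = z + h_f = 4.81 + 1.593 = 6.403 m
P_hyd = ρgQH = 999.3·9.81·0.209·6.403 = 13.12 kW

P_hyd ≈ 13.1 kW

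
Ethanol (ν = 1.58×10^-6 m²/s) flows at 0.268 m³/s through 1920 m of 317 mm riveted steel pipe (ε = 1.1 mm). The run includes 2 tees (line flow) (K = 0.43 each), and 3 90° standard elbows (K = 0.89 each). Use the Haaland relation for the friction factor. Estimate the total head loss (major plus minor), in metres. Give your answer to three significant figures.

V = 4Q/(πD²) = 3.396 m/s; V²/2g = 0.5877 m
Re = 6.81×10^5, ε/D = 0.00347 → f = 0.02749 (Haaland)
Major: h_f = f(L/D)·V²/2g = 0.02749·6057·0.5877 = 97.84 m
Minor: ΣK = 3.53; h_m = ΣK·V²/2g = 2.075 m
Total H_L = 97.84 + 2.075 = 99.91 m

H_L ≈ 99.9 m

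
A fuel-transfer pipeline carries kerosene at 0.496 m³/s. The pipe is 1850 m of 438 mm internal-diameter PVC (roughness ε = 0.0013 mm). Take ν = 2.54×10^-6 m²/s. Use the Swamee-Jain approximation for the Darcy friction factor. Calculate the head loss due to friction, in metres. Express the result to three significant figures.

V = 4Q/(πD²) = 4·0.496/(π·0.438²) = 3.292 m/s
Re = VD/ν = 3.292·0.438/2.54×10^-6 = 5.68×10^5 → turbulent
ε/D = 0.0013/438 = 2.97×10^-6
Swamee-Jain: f = 0.01285
h_f = f(L/D)V²/(2g) = 0.01285·(1850/0.438)·3.292²/(2·9.81) = 29.98 m

h_f ≈ 30.0 m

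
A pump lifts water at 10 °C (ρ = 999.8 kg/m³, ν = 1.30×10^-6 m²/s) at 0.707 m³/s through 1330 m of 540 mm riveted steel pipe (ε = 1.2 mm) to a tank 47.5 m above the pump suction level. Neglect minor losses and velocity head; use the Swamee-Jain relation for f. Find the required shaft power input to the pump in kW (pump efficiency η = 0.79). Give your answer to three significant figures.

V = 4Q/(πD²) = 3.087 m/s; Re = 1.28×10^6; ε/D = 0.00222; f = 0.02429
h_f = f(L/D)V²/2g = 29.05 m
Total head H = z + h_f = 47.5 + 29.05 = 76.55 m
P_hyd = ρgQH = 999.8·9.81·0.707·76.55 = 530.8 kW
P_shaft = P_hyd/η = 530.8/0.79 = 672.0 kW

P_shaft ≈ 672 kW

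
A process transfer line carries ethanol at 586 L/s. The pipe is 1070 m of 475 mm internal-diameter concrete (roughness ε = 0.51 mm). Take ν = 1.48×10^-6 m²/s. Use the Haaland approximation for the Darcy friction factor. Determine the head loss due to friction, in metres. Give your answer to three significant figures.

h_f ≈ 25.4 m

V = 4Q/(πD²) = 4·0.586/(π·0.475²) = 3.307 m/s
Re = VD/ν = 3.307·0.475/1.48×10^-6 = 1.06×10^6 → turbulent
ε/D = 0.51/475 = 0.00107
Haaland: f = 0.02026
h_f = f(L/D)V²/(2g) = 0.02026·(1070/0.475)·3.307²/(2·9.81) = 25.44 m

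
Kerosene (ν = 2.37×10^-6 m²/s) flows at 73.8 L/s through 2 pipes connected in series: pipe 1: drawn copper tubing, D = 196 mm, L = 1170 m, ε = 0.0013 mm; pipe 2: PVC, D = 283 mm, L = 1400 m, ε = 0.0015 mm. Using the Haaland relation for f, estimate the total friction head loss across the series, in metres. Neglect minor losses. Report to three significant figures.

Pipe 1: V = 2.446 m/s, Re = 2.02×10^5, ε/D = 6.63×10^-6, f = 0.01550, h_1 = f(L/D)V²/2g = 28.22 m
Pipe 2: V = 1.173 m/s, Re = 1.40×10^5, ε/D = 5.30×10^-6, f = 0.01666, h_2 = f(L/D)V²/2g = 5.781 m
Series → Q common, losses add: H = Σh = 34.00 m

H ≈ 34.0 m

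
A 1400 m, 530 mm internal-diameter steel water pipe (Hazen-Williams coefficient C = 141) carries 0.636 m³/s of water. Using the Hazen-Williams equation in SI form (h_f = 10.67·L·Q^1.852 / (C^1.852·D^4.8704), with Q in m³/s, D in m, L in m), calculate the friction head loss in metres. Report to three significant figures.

h_f = 10.67·1400·0.636^1.852 / (141^1.852·0.530^4.8704) = 14.89 m

h_f ≈ 14.9 m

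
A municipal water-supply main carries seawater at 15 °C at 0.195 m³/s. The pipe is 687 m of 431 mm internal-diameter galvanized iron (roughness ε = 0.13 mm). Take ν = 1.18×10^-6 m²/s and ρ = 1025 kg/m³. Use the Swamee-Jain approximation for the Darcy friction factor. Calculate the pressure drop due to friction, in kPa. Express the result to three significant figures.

V = 4Q/(πD²) = 4·0.195/(π·0.431²) = 1.337 m/s
Re = VD/ν = 1.337·0.431/1.18×10^-6 = 4.88×10^5 → turbulent
ε/D = 0.13/431 = 3.02×10^-4
Swamee-Jain: f = 0.01641
h_f = f(L/D)V²/(2g) = 0.01641·(687/0.431)·1.337²/(2·9.81) = 2.382 m
Δp = ρg·h_f = 1025·9.81·2.382 = 23.95 kPa

Δp ≈ 24.0 kPa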